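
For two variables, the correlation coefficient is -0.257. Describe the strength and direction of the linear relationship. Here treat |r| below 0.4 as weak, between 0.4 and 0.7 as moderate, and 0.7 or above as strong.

weak negative

r = -0.257 < 0 so the relationship is negative.
|r| = 0.257, which falls in the weak range.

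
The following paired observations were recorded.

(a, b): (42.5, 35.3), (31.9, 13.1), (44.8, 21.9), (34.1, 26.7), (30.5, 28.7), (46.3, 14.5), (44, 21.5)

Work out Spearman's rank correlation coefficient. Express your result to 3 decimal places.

-0.286

Rank a: 4, 2, 6, 3, 1, 7, 5
Rank b: 7, 1, 4, 5, 6, 2, 3
d = rank(a) − rank(b): -3, 1, 2, -2, -5, 5, 2; Σd² = 72
ρ = 1 − 6Σd² / [n(n²−1)] = 1 − 6×72 / (7×48) = 1 − 432/336 ≈ -0.286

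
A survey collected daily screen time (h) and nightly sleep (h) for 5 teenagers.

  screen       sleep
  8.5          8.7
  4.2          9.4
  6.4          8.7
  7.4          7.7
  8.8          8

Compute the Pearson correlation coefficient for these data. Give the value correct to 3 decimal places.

-0.717

n = 5, Σx = 35.3, Σy = 42.5, Σx² = 263.05, Σy² = 363.03, Σxy = 296.49
nΣxy − ΣxΣy = 1482.45 − 1500.25 = -17.8
nΣx² − (Σx)² = 1315.25 − 1246.09 = 69.16; nΣy² − (Σy)² = 1815.15 − 1806.25 = 8.9
r = -17.8 / √(69.16 × 8.9) = -17.8 / 24.8098 ≈ -0.717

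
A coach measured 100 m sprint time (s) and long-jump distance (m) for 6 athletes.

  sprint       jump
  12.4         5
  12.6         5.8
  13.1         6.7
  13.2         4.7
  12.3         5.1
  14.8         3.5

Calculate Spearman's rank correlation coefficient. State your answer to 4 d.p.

Rank sprint: 2, 3, 4, 5, 1, 6
Rank jump: 3, 5, 6, 2, 4, 1
d = rank(sprint) − rank(jump): -1, -2, -2, 3, -3, 5; Σd² = 52
ρ = 1 − 6Σd² / [n(n²−1)] = 1 − 6×52 / (6×35) = 1 − 312/210 ≈ -0.4857

-0.4857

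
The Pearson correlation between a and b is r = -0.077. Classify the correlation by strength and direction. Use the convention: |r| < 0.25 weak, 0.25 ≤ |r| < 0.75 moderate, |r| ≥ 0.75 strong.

r = -0.077 < 0 so the relationship is negative.
|r| = 0.077, which falls in the weak range.

weak negative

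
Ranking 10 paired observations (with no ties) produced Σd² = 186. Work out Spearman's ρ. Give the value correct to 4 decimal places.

-0.1273

ρ = 1 − 6Σd² / [n(n²−1)] = 1 − 6×186 / (10×99)
  = 1 − 1116/990 = 1 − 1.12727 ≈ -0.1273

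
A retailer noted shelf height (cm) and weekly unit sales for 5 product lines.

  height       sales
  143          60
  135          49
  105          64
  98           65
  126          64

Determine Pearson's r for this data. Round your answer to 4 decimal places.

-0.6109

n = 5, Σx = 607, Σy = 302, Σx² = 75179, Σy² = 18418, Σxy = 36349
nΣxy − ΣxΣy = 181745 − 183314 = -1569
nΣx² − (Σx)² = 375895 − 368449 = 7446; nΣy² − (Σy)² = 92090 − 91204 = 886
r = -1569 / √(7446 × 886) = -1569 / 2568.4929 ≈ -0.6109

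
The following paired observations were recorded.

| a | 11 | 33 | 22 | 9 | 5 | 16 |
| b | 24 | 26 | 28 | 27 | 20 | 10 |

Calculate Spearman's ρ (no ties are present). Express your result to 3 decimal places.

0.314

Rank a: 3, 6, 5, 2, 1, 4
Rank b: 3, 4, 6, 5, 2, 1
d = rank(a) − rank(b): 0, 2, -1, -3, -1, 3; Σd² = 24
ρ = 1 − 6Σd² / [n(n²−1)] = 1 − 6×24 / (6×35) = 1 − 144/210 ≈ 0.314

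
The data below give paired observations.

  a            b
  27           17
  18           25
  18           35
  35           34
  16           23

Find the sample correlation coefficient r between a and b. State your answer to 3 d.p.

n = 5, Σa = 114, Σb = 134, Σa² = 2858, Σb² = 3824, Σab = 3097
nΣab − ΣaΣb = 15485 − 15276 = 209
nΣa² − (Σa)² = 14290 − 12996 = 1294; nΣb² − (Σb)² = 19120 − 17956 = 1164
r = 209 / √(1294 × 1164) = 209 / 1227.2799 ≈ 0.170

0.170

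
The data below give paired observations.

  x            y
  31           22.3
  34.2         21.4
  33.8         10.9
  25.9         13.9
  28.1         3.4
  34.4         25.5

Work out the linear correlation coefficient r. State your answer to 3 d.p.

0.552

n = 6, Σx = 187.4, Σy = 97.4, Σx² = 5916.86, Σy² = 1929.08, Σxy = 3124.35
nΣxy − ΣxΣy = 18746.1 − 18252.76 = 493.34
nΣx² − (Σx)² = 35501.16 − 35118.76 = 382.4; nΣy² − (Σy)² = 11574.48 − 9486.76 = 2087.72
r = 493.34 / √(382.4 × 2087.72) = 493.34 / 893.5011 ≈ 0.552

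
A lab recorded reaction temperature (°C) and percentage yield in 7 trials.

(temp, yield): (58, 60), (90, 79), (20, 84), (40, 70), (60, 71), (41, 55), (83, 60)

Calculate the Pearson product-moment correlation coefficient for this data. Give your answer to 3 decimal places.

-0.163

n = 7, Σx = 392, Σy = 479, Σx² = 25634, Σy² = 33463, Σxy = 26565
nΣxy − ΣxΣy = 185955 − 187768 = -1813
nΣx² − (Σx)² = 179438 − 153664 = 25774; nΣy² − (Σy)² = 234241 − 229441 = 4800
r = -1813 / √(25774 × 4800) = -1813 / 11122.7335 ≈ -0.163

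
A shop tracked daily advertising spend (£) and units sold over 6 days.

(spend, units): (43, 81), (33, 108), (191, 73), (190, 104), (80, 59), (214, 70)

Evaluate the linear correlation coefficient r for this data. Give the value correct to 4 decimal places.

-0.1877

n = 6, Σx = 751, Σy = 495, Σx² = 127715, Σy² = 42751, Σxy = 60450
nΣxy − ΣxΣy = 362700 − 371745 = -9045
nΣx² − (Σx)² = 766290 − 564001 = 202289; nΣy² − (Σy)² = 256506 − 245025 = 11481
r = -9045 / √(202289 × 11481) = -9045 / 48192.1156 ≈ -0.1877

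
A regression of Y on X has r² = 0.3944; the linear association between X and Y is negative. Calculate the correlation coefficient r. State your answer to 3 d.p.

-0.628

|r| = √0.3944 = 0.628
The association is negative, so r = −0.628.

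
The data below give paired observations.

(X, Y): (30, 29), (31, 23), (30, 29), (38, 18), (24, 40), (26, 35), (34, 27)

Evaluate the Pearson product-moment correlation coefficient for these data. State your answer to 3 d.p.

-0.935

n = 7, ΣX = 213, ΣY = 201, ΣX² = 6613, ΣY² = 6089, ΣXY = 5925
nΣXY − ΣXΣY = 41475 − 42813 = -1338
nΣX² − (ΣX)² = 46291 − 45369 = 922; nΣY² − (ΣY)² = 42623 − 40401 = 2222
r = -1338 / √(922 × 2222) = -1338 / 1431.3225 ≈ -0.935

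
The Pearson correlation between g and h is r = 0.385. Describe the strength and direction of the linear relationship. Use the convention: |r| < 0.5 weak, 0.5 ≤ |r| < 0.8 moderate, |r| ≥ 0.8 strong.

r = 0.385 > 0 so the relationship is positive.
|r| = 0.385, which falls in the weak range.

weak positive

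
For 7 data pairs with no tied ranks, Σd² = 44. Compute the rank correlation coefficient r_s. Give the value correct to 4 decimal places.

0.2143

ρ = 1 − 6Σd² / [n(n²−1)] = 1 − 6×44 / (7×48)
  = 1 − 264/336 = 1 − 0.78571 ≈ 0.2143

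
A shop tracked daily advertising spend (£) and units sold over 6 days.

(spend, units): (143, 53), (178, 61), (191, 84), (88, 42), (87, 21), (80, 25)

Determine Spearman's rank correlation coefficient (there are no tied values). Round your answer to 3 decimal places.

Rank spend: 4, 5, 6, 3, 2, 1
Rank units: 4, 5, 6, 3, 1, 2
d = rank(spend) − rank(units): 0, 0, 0, 0, 1, -1; Σd² = 2
ρ = 1 − 6Σd² / [n(n²−1)] = 1 − 6×2 / (6×35) = 1 − 12/210 ≈ 0.943

0.943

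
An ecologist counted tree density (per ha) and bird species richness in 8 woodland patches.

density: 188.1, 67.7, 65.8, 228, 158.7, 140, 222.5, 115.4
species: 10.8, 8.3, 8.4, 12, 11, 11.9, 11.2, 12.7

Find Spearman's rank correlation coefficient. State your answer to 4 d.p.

Rank density: 6, 2, 1, 8, 5, 4, 7, 3
Rank species: 3, 1, 2, 7, 4, 6, 5, 8
d = rank(density) − rank(species): 3, 1, -1, 1, 1, -2, 2, -5; Σd² = 46
ρ = 1 − 6Σd² / [n(n²−1)] = 1 − 6×46 / (8×63) = 1 − 276/504 ≈ 0.4524

0.4524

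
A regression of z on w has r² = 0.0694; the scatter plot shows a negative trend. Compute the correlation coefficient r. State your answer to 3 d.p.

|r| = √0.0694 = 0.263
The association is negative, so r = −0.263.

-0.263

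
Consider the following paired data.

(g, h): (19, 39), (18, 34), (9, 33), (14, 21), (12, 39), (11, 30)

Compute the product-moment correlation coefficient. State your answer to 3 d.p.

0.230

n = 6, Σg = 83, Σh = 196, Σg² = 1227, Σh² = 6628, Σgh = 2742
nΣgh − ΣgΣh = 16452 − 16268 = 184
nΣg² − (Σg)² = 7362 − 6889 = 473; nΣh² − (Σh)² = 39768 − 38416 = 1352
r = 184 / √(473 × 1352) = 184 / 799.6849 ≈ 0.230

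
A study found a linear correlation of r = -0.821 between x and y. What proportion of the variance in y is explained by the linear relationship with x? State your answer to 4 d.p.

r² = (-0.821)² = 0.6740

0.6740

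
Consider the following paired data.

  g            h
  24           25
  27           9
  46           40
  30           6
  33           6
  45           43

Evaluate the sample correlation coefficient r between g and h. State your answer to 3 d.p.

n = 6, Σg = 205, Σh = 129, Σg² = 7435, Σh² = 4227, Σgh = 4996
nΣgh − ΣgΣh = 29976 − 26445 = 3531
nΣg² − (Σg)² = 44610 − 42025 = 2585; nΣh² − (Σh)² = 25362 − 16641 = 8721
r = 3531 / √(2585 × 8721) = 3531 / 4748.0296 ≈ 0.744

0.744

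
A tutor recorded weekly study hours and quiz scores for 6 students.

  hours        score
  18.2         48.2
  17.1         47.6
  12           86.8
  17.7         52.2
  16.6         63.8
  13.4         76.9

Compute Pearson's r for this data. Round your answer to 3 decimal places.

-0.966

n = 6, Σx = 95, Σy = 375.5, Σx² = 1536.06, Σy² = 24832.13, Σxy = 5746.28
nΣxy − ΣxΣy = 34477.68 − 35672.5 = -1194.82
nΣx² − (Σx)² = 9216.36 − 9025 = 191.36; nΣy² − (Σy)² = 148992.78 − 141000.25 = 7992.53
r = -1194.82 / √(191.36 × 7992.53) = -1194.82 / 1236.7096 ≈ -0.966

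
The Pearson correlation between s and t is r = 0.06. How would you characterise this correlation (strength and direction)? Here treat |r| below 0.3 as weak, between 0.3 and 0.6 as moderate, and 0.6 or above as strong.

r = 0.06 > 0 so the relationship is positive.
|r| = 0.06, which falls in the weak range.

weak positive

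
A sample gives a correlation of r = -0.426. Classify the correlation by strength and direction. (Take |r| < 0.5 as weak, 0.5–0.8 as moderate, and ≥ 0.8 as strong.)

weak negative

r = -0.426 < 0 so the relationship is negative.
|r| = 0.426, which falls in the weak range.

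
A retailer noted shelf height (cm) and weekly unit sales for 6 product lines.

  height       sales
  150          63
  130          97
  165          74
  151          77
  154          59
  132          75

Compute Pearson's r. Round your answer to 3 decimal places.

n = 6, Σx = 882, Σy = 445, Σx² = 130566, Σy² = 33889, Σxy = 64883
nΣxy − ΣxΣy = 389298 − 392490 = -3192
nΣx² − (Σx)² = 783396 − 777924 = 5472; nΣy² − (Σy)² = 203334 − 198025 = 5309
r = -3192 / √(5472 × 5309) = -3192 / 5389.8839 ≈ -0.592

-0.592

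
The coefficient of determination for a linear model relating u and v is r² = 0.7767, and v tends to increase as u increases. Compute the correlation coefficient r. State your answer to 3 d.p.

|r| = √0.7767 = 0.881
The association is positive, so r = 0.881.

0.881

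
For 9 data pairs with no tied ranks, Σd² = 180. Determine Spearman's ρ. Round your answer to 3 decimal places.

ρ = 1 − 6Σd² / [n(n²−1)] = 1 − 6×180 / (9×80)
  = 1 − 1080/720 = 1 − 1.5000 ≈ -0.500

-0.500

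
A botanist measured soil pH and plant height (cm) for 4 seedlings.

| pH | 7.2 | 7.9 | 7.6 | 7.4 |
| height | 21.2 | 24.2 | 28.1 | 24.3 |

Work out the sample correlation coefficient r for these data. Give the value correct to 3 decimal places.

n = 4, Σx = 30.1, Σy = 97.8, Σx² = 226.77, Σy² = 2415.18, Σxy = 737.2
nΣxy − ΣxΣy = 2948.8 − 2943.78 = 5.02
nΣx² − (Σx)² = 907.08 − 906.01 = 1.07; nΣy² − (Σy)² = 9660.72 − 9564.84 = 95.88
r = 5.02 / √(1.07 × 95.88) = 5.02 / 10.1288 ≈ 0.496

0.496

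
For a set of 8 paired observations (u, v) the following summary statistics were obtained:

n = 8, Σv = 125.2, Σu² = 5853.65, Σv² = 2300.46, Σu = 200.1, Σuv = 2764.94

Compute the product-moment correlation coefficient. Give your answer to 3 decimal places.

r = (nΣuv − ΣuΣv) / √[(nΣu² − (Σu)²)(nΣv² − (Σv)²)]
Numerator: 8×2764.94 − 200.1×125.2 = -2933
Denominator: √[(46829.2 − 40040.01)(18403.68 − 15675.04)] = √[6789.19 × 2728.64] = 4304.0975
r = -2933 / 4304.0975 ≈ -0.681

-0.681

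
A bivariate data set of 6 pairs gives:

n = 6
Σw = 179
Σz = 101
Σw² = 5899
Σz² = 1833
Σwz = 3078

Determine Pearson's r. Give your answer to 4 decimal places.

0.2380

r = (nΣwz − ΣwΣz) / √[(nΣw² − (Σw)²)(nΣz² − (Σz)²)]
Numerator: 6×3078 − 179×101 = 389
Denominator: √[(35394 − 32041)(10998 − 10201)] = √[3353 × 797] = 1634.7296
r = 389 / 1634.7296 ≈ 0.2380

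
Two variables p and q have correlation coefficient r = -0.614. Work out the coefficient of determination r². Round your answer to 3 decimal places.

0.377

r² = (-0.614)² = 0.377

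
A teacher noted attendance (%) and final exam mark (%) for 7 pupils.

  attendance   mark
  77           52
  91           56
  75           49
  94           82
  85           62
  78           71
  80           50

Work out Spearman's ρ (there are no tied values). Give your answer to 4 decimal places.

0.6786

Rank attendance: 2, 6, 1, 7, 5, 3, 4
Rank mark: 3, 4, 1, 7, 5, 6, 2
d = rank(attendance) − rank(mark): -1, 2, 0, 0, 0, -3, 2; Σd² = 18
ρ = 1 − 6Σd² / [n(n²−1)] = 1 − 6×18 / (7×48) = 1 − 108/336 ≈ 0.6786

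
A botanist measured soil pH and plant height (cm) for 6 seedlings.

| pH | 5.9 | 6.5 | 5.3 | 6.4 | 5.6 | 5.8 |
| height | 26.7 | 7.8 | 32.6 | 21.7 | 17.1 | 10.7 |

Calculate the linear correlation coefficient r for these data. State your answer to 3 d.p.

n = 6, Σx = 35.5, Σy = 116.6, Σx² = 211.11, Σy² = 2714.28, Σxy = 677.71
nΣxy − ΣxΣy = 4066.26 − 4139.3 = -73.04
nΣx² − (Σx)² = 1266.66 − 1260.25 = 6.41; nΣy² − (Σy)² = 16285.68 − 13595.56 = 2690.12
r = -73.04 / √(6.41 × 2690.12) = -73.04 / 131.3152 ≈ -0.556

-0.556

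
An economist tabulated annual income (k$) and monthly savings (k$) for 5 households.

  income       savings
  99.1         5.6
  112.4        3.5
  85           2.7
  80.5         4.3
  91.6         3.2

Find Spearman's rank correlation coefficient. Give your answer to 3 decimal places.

Rank income: 4, 5, 2, 1, 3
Rank savings: 5, 3, 1, 4, 2
d = rank(income) − rank(savings): -1, 2, 1, -3, 1; Σd² = 16
ρ = 1 − 6Σd² / [n(n²−1)] = 1 − 6×16 / (5×24) = 1 − 96/120 ≈ 0.200

0.200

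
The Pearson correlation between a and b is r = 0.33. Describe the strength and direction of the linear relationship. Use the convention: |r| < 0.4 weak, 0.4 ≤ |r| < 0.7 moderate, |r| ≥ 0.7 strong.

r = 0.33 > 0 so the relationship is positive.
|r| = 0.33, which falls in the weak range.

weak positive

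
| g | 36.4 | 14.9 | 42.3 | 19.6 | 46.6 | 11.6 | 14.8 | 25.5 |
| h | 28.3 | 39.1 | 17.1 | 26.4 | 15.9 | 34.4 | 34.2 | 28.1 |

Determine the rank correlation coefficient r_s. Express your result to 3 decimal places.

-0.833

Rank g: 6, 3, 7, 4, 8, 1, 2, 5
Rank h: 5, 8, 2, 3, 1, 7, 6, 4
d = rank(g) − rank(h): 1, -5, 5, 1, 7, -6, -4, 1; Σd² = 154
ρ = 1 − 6Σd² / [n(n²−1)] = 1 − 6×154 / (8×63) = 1 − 924/504 ≈ -0.833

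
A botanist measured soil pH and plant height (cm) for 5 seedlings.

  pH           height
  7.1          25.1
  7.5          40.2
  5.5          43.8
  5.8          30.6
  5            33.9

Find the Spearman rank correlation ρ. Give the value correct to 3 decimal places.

Rank pH: 4, 5, 2, 3, 1
Rank height: 1, 4, 5, 2, 3
d = rank(pH) − rank(height): 3, 1, -3, 1, -2; Σd² = 24
ρ = 1 − 6Σd² / [n(n²−1)] = 1 − 6×24 / (5×24) = 1 − 144/120 ≈ -0.200

-0.200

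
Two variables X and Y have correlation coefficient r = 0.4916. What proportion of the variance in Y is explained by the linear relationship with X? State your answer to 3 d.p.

r² = (0.4916)² = 0.242

0.242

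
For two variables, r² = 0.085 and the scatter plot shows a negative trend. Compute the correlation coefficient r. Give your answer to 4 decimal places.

-0.2915

|r| = √0.085 = 0.2915
The association is negative, so r = −0.2915.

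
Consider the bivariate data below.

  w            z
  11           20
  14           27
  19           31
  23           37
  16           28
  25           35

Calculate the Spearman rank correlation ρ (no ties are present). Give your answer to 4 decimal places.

0.9429

Rank w: 1, 2, 4, 5, 3, 6
Rank z: 1, 2, 4, 6, 3, 5
d = rank(w) − rank(z): 0, 0, 0, -1, 0, 1; Σd² = 2
ρ = 1 − 6Σd² / [n(n²−1)] = 1 − 6×2 / (6×35) = 1 − 12/210 ≈ 0.9429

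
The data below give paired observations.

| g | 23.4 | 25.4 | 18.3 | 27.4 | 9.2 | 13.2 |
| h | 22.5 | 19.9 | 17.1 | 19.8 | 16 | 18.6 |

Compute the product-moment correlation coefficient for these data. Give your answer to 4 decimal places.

0.7356

n = 6, Σg = 116.9, Σh = 113.9, Σg² = 2537.25, Σh² = 2188.67, Σgh = 2280.13
nΣgh − ΣgΣh = 13680.78 − 13314.91 = 365.87
nΣg² − (Σg)² = 15223.5 − 13665.61 = 1557.89; nΣh² − (Σh)² = 13132.02 − 12973.21 = 158.81
r = 365.87 / √(1557.89 × 158.81) = 365.87 / 497.4018 ≈ 0.7356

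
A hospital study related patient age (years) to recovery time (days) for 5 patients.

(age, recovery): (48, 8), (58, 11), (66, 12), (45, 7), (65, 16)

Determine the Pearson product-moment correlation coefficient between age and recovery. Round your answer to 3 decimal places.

n = 5, Σx = 282, Σy = 54, Σx² = 16274, Σy² = 634, Σxy = 3169
nΣxy − ΣxΣy = 15845 − 15228 = 617
nΣx² − (Σx)² = 81370 − 79524 = 1846; nΣy² − (Σy)² = 3170 − 2916 = 254
r = 617 / √(1846 × 254) = 617 / 684.7510 ≈ 0.901

0.901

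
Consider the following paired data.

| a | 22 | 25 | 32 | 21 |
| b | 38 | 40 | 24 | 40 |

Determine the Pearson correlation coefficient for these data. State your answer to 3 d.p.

n = 4, Σa = 100, Σb = 142, Σa² = 2574, Σb² = 5220, Σab = 3444
nΣab − ΣaΣb = 13776 − 14200 = -424
nΣa² − (Σa)² = 10296 − 10000 = 296; nΣb² − (Σb)² = 20880 − 20164 = 716
r = -424 / √(296 × 716) = -424 / 460.3651 ≈ -0.921

-0.921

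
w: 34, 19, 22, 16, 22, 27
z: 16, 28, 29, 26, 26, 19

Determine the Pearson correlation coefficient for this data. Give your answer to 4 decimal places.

-0.8656

n = 6, Σw = 140, Σz = 144, Σw² = 3470, Σz² = 3594, Σwz = 3215
nΣwz − ΣwΣz = 19290 − 20160 = -870
nΣw² − (Σw)² = 20820 − 19600 = 1220; nΣz² − (Σz)² = 21564 − 20736 = 828
r = -870 / √(1220 × 828) = -870 / 1005.0672 ≈ -0.8656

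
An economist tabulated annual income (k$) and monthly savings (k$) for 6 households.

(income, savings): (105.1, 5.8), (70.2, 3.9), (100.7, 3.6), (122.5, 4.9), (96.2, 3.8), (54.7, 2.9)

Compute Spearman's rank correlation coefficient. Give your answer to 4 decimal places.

Rank income: 5, 2, 4, 6, 3, 1
Rank savings: 6, 4, 2, 5, 3, 1
d = rank(income) − rank(savings): -1, -2, 2, 1, 0, 0; Σd² = 10
ρ = 1 − 6Σd² / [n(n²−1)] = 1 − 6×10 / (6×35) = 1 − 60/210 ≈ 0.7143

0.7143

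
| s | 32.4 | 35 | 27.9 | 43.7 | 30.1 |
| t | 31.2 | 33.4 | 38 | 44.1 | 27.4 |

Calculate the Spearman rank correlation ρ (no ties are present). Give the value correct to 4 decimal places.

0.4000

Rank s: 3, 4, 1, 5, 2
Rank t: 2, 3, 4, 5, 1
d = rank(s) − rank(t): 1, 1, -3, 0, 1; Σd² = 12
ρ = 1 − 6Σd² / [n(n²−1)] = 1 − 6×12 / (5×24) = 1 − 72/120 ≈ 0.4000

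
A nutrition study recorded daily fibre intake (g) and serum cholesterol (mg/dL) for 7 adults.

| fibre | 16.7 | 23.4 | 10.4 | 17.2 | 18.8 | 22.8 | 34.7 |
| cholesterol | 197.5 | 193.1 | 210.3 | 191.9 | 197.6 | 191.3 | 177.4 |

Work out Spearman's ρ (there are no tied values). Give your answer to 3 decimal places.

Rank fibre: 2, 6, 1, 3, 4, 5, 7
Rank cholesterol: 5, 4, 7, 3, 6, 2, 1
d = rank(fibre) − rank(cholesterol): -3, 2, -6, 0, -2, 3, 6; Σd² = 98
ρ = 1 − 6Σd² / [n(n²−1)] = 1 − 6×98 / (7×48) = 1 − 588/336 ≈ -0.750

-0.750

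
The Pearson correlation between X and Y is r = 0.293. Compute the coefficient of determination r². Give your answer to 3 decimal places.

0.086

r² = (0.293)² = 0.086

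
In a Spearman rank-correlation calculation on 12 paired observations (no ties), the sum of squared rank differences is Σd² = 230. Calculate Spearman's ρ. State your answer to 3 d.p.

ρ = 1 − 6Σd² / [n(n²−1)] = 1 − 6×230 / (12×143)
  = 1 − 1380/1716 = 1 − 0.8042 ≈ 0.196

0.196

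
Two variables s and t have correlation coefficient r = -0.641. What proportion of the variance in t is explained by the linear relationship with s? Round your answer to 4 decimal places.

r² = (-0.641)² = 0.4109

0.4109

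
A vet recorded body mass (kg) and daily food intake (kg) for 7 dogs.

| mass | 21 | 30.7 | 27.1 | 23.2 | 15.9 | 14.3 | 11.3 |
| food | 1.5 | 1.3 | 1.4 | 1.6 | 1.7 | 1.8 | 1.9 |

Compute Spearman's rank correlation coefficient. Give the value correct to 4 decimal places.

-0.9643

Rank mass: 4, 7, 6, 5, 3, 2, 1
Rank food: 3, 1, 2, 4, 5, 6, 7
d = rank(mass) − rank(food): 1, 6, 4, 1, -2, -4, -6; Σd² = 110
ρ = 1 − 6Σd² / [n(n²−1)] = 1 − 6×110 / (7×48) = 1 − 660/336 ≈ -0.9643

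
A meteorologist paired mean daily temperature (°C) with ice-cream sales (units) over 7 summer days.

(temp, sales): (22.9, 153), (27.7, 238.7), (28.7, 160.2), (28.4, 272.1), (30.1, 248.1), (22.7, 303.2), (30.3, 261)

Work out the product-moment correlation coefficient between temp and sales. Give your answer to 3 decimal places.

0.092

n = 7, Σx = 190.8, Σy = 1636.3, Σx² = 5261.34, Σy² = 401693.99, Σxy = 44699.82
nΣxy − ΣxΣy = 312898.74 − 312206.04 = 692.7
nΣx² − (Σx)² = 36829.38 − 36404.64 = 424.74; nΣy² − (Σy)² = 2811857.93 − 2677477.69 = 134380.24
r = 692.7 / √(424.74 × 134380.24) = 692.7 / 7554.9099 ≈ 0.092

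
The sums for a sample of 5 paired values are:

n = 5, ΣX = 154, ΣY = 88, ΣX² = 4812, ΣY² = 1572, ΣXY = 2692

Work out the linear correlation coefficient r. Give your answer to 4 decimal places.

r = (nΣXY − ΣXΣY) / √[(nΣX² − (ΣX)²)(nΣY² − (ΣY)²)]
Numerator: 5×2692 − 154×88 = -92
Denominator: √[(24060 − 23716)(7860 − 7744)] = √[344 × 116] = 199.7599
r = -92 / 199.7599 ≈ -0.4606

-0.4606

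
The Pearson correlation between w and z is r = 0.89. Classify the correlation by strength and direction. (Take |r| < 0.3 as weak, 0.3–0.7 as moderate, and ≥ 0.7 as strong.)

strong positive

r = 0.89 > 0 so the relationship is positive.
|r| = 0.89, which falls in the strong range.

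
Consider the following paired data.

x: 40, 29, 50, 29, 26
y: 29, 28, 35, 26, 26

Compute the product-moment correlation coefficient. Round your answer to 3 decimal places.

n = 5, Σx = 174, Σy = 144, Σx² = 6458, Σy² = 4202, Σxy = 5152
nΣxy − ΣxΣy = 25760 − 25056 = 704
nΣx² − (Σx)² = 32290 − 30276 = 2014; nΣy² − (Σy)² = 21010 − 20736 = 274
r = 704 / √(2014 × 274) = 704 / 742.8566 ≈ 0.948

0.948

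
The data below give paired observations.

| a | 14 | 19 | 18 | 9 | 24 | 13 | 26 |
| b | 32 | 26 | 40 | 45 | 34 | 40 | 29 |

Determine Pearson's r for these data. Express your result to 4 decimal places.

-0.6683

n = 7, Σa = 123, Σb = 246, Σa² = 2383, Σb² = 8922, Σab = 4157
nΣab − ΣaΣb = 29099 − 30258 = -1159
nΣa² − (Σa)² = 16681 − 15129 = 1552; nΣb² − (Σb)² = 62454 − 60516 = 1938
r = -1159 / √(1552 × 1938) = -1159 / 1734.2941 ≈ -0.6683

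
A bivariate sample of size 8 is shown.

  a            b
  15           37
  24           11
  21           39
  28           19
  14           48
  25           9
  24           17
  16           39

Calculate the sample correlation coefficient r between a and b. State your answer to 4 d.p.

-0.8584

n = 8, Σa = 167, Σb = 219, Σa² = 3679, Σb² = 7567, Σab = 4099
nΣab − ΣaΣb = 32792 − 36573 = -3781
nΣa² − (Σa)² = 29432 − 27889 = 1543; nΣb² − (Σb)² = 60536 − 47961 = 12575
r = -3781 / √(1543 × 12575) = -3781 / 4404.9092 ≈ -0.8584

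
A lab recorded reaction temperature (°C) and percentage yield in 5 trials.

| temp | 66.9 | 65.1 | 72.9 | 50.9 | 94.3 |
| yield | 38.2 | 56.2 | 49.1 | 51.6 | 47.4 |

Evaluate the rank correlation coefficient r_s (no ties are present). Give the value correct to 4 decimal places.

-0.6000

Rank temp: 3, 2, 4, 1, 5
Rank yield: 1, 5, 3, 4, 2
d = rank(temp) − rank(yield): 2, -3, 1, -3, 3; Σd² = 32
ρ = 1 − 6Σd² / [n(n²−1)] = 1 − 6×32 / (5×24) = 1 − 192/120 ≈ -0.6000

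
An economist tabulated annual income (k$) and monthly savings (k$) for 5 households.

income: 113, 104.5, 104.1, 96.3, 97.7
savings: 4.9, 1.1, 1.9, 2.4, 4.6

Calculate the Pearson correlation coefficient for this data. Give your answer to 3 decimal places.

n = 5, Σx = 515.6, Σy = 14.9, Σx² = 53345.04, Σy² = 55.75, Σxy = 1546.98
nΣxy − ΣxΣy = 7734.9 − 7682.44 = 52.46
nΣx² − (Σx)² = 266725.2 − 265843.36 = 881.84; nΣy² − (Σy)² = 278.75 − 222.01 = 56.74
r = 52.46 / √(881.84 × 56.74) = 52.46 / 223.6864 ≈ 0.235

0.235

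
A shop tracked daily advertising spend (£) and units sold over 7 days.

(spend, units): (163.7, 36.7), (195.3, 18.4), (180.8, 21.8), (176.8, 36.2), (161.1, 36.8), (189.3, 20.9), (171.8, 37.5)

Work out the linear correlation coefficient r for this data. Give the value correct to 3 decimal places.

-0.884

n = 7, Σx = 1238.8, Σy = 208.3, Σx² = 220189.6, Σy² = 6668.43, Σxy = 36270.26
nΣxy − ΣxΣy = 253891.82 − 258042.04 = -4150.22
nΣx² − (Σx)² = 1541327.2 − 1534625.44 = 6701.76; nΣy² − (Σy)² = 46679.01 − 43388.89 = 3290.12
r = -4150.22 / √(6701.76 × 3290.12) = -4150.22 / 4695.6996 ≈ -0.884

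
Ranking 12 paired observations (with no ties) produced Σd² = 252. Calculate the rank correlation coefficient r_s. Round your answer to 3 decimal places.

0.119

ρ = 1 − 6Σd² / [n(n²−1)] = 1 − 6×252 / (12×143)
  = 1 − 1512/1716 = 1 − 0.8811 ≈ 0.119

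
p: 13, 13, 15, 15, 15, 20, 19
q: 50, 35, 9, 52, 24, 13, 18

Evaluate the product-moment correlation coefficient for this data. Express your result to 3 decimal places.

-0.616

n = 7, Σp = 110, Σq = 201, Σp² = 1774, Σq² = 7579, Σpq = 2982
nΣpq − ΣpΣq = 20874 − 22110 = -1236
nΣp² − (Σp)² = 12418 − 12100 = 318; nΣq² − (Σq)² = 53053 − 40401 = 12652
r = -1236 / √(318 × 12652) = -1236 / 2005.8255 ≈ -0.616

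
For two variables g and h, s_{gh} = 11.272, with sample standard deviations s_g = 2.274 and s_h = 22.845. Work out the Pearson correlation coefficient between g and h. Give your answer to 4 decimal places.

0.2170

r = Cov(g,h) / (s_g · s_h) = 11.272 / (2.274 × 22.845)
  = 11.272 / 51.9495 ≈ 0.2170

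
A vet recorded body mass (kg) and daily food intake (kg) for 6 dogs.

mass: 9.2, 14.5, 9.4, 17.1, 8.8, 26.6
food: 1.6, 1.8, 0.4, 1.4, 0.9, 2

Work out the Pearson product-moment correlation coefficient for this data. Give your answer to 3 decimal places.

0.679

n = 6, Σx = 85.6, Σy = 8.1, Σx² = 1460.66, Σy² = 12.73, Σxy = 129.64
nΣxy − ΣxΣy = 777.84 − 693.36 = 84.48
nΣx² − (Σx)² = 8763.96 − 7327.36 = 1436.6; nΣy² − (Σy)² = 76.38 − 65.61 = 10.77
r = 84.48 / √(1436.6 × 10.77) = 84.48 / 124.3872 ≈ 0.679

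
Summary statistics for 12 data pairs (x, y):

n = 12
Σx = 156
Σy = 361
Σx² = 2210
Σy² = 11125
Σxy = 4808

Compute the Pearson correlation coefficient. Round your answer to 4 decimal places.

0.5237

r = (nΣxy − ΣxΣy) / √[(nΣx² − (Σx)²)(nΣy² − (Σy)²)]
Numerator: 12×4808 − 156×361 = 1380
Denominator: √[(26520 − 24336)(133500 − 130321)] = √[2184 × 3179] = 2634.9452
r = 1380 / 2634.9452 ≈ 0.5237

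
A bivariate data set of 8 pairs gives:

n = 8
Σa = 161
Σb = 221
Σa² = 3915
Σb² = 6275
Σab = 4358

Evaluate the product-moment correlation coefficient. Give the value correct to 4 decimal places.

r = (nΣab − ΣaΣb) / √[(nΣa² − (Σa)²)(nΣb² − (Σb)²)]
Numerator: 8×4358 − 161×221 = -717
Denominator: √[(31320 − 25921)(50200 − 48841)] = √[5399 × 1359] = 2708.7342
r = -717 / 2708.7342 ≈ -0.2647

-0.2647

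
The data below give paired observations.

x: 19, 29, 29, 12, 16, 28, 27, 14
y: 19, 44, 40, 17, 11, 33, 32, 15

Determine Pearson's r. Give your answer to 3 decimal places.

n = 8, Σx = 174, Σy = 211, Σx² = 4152, Σy² = 6645, Σxy = 5175
nΣxy − ΣxΣy = 41400 − 36714 = 4686
nΣx² − (Σx)² = 33216 − 30276 = 2940; nΣy² − (Σy)² = 53160 − 44521 = 8639
r = 4686 / √(2940 × 8639) = 4686 / 5039.7083 ≈ 0.930

0.930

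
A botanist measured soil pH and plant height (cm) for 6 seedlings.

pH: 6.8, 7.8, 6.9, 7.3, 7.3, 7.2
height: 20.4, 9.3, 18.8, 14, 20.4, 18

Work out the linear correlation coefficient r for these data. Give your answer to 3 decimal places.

n = 6, Σx = 43.3, Σy = 100.9, Σx² = 313.11, Σy² = 1792.25, Σxy = 721.7
nΣxy − ΣxΣy = 4330.2 − 4368.97 = -38.77
nΣx² − (Σx)² = 1878.66 − 1874.89 = 3.77; nΣy² − (Σy)² = 10753.5 − 10180.81 = 572.69
r = -38.77 / √(3.77 × 572.69) = -38.77 / 46.4655 ≈ -0.834

-0.834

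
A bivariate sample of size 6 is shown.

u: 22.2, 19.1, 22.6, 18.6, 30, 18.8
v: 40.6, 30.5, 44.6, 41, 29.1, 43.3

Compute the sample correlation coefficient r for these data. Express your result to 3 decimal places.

n = 6, Σu = 131.3, Σv = 229.1, Σu² = 2967.81, Σv² = 8970.47, Σuv = 4941.47
nΣuv − ΣuΣv = 29648.82 − 30080.83 = -432.01
nΣu² − (Σu)² = 17806.86 − 17239.69 = 567.17; nΣv² − (Σv)² = 53822.82 − 52486.81 = 1336.01
r = -432.01 / √(567.17 × 1336.01) = -432.01 / 870.4854 ≈ -0.496

-0.496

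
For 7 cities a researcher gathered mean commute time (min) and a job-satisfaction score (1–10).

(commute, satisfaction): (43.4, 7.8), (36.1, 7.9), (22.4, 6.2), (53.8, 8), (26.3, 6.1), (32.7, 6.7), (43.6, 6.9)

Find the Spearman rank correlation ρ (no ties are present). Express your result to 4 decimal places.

Rank commute: 5, 4, 1, 7, 2, 3, 6
Rank satisfaction: 5, 6, 2, 7, 1, 3, 4
d = rank(commute) − rank(satisfaction): 0, -2, -1, 0, 1, 0, 2; Σd² = 10
ρ = 1 − 6Σd² / [n(n²−1)] = 1 − 6×10 / (7×48) = 1 − 60/336 ≈ 0.8214

0.8214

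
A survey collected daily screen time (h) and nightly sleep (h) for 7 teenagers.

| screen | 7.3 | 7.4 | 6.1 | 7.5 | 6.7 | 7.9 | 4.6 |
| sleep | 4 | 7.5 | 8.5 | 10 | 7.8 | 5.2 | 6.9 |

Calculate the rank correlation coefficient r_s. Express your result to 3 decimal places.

Rank screen: 4, 5, 2, 6, 3, 7, 1
Rank sleep: 1, 4, 6, 7, 5, 2, 3
d = rank(screen) − rank(sleep): 3, 1, -4, -1, -2, 5, -2; Σd² = 60
ρ = 1 − 6Σd² / [n(n²−1)] = 1 − 6×60 / (7×48) = 1 − 360/336 ≈ -0.071

-0.071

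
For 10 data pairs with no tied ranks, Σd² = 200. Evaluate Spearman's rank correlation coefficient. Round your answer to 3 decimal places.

-0.212

ρ = 1 − 6Σd² / [n(n²−1)] = 1 − 6×200 / (10×99)
  = 1 − 1200/990 = 1 − 1.2121 ≈ -0.212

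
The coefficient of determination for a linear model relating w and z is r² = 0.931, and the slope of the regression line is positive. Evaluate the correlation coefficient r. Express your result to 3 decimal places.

|r| = √0.931 = 0.965
The association is positive, so r = 0.965.

0.965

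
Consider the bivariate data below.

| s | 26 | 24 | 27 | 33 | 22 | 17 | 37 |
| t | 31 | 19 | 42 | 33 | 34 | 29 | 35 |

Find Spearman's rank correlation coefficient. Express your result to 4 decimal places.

Rank s: 4, 3, 5, 6, 2, 1, 7
Rank t: 3, 1, 7, 4, 5, 2, 6
d = rank(s) − rank(t): 1, 2, -2, 2, -3, -1, 1; Σd² = 24
ρ = 1 − 6Σd² / [n(n²−1)] = 1 − 6×24 / (7×48) = 1 − 144/336 ≈ 0.5714

0.5714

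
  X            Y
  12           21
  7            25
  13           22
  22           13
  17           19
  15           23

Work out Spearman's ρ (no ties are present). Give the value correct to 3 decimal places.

-0.771

Rank X: 2, 1, 3, 6, 5, 4
Rank Y: 3, 6, 4, 1, 2, 5
d = rank(X) − rank(Y): -1, -5, -1, 5, 3, -1; Σd² = 62
ρ = 1 − 6Σd² / [n(n²−1)] = 1 − 6×62 / (6×35) = 1 − 372/210 ≈ -0.771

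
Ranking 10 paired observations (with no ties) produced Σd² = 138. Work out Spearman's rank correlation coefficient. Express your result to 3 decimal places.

0.164

ρ = 1 − 6Σd² / [n(n²−1)] = 1 − 6×138 / (10×99)
  = 1 − 828/990 = 1 − 0.8364 ≈ 0.164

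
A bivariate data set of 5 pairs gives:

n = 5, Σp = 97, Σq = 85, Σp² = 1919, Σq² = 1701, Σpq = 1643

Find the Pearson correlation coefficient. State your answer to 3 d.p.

-0.061

r = (nΣpq − ΣpΣq) / √[(nΣp² − (Σp)²)(nΣq² − (Σq)²)]
Numerator: 5×1643 − 97×85 = -30
Denominator: √[(9595 − 9409)(8505 − 7225)] = √[186 × 1280] = 487.9344
r = -30 / 487.9344 ≈ -0.061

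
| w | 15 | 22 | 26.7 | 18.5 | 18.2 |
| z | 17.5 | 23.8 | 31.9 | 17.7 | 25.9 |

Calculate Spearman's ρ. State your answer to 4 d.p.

0.7000

Rank w: 1, 4, 5, 3, 2
Rank z: 1, 3, 5, 2, 4
d = rank(w) − rank(z): 0, 1, 0, 1, -2; Σd² = 6
ρ = 1 − 6Σd² / [n(n²−1)] = 1 − 6×6 / (5×24) = 1 − 36/120 ≈ 0.7000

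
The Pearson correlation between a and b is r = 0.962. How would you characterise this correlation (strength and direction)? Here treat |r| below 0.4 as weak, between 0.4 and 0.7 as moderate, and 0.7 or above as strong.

strong positive

r = 0.962 > 0 so the relationship is positive.
|r| = 0.962, which falls in the strong range.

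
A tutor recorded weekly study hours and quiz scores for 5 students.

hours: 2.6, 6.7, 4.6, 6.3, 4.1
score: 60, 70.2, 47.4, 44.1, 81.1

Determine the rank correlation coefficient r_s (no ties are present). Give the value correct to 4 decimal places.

-0.2000

Rank hours: 1, 5, 3, 4, 2
Rank score: 3, 4, 2, 1, 5
d = rank(hours) − rank(score): -2, 1, 1, 3, -3; Σd² = 24
ρ = 1 − 6Σd² / [n(n²−1)] = 1 − 6×24 / (5×24) = 1 − 144/120 ≈ -0.2000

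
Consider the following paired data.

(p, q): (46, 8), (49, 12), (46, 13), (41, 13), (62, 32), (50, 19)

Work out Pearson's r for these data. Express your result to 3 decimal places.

n = 6, Σp = 294, Σq = 97, Σp² = 14658, Σq² = 1931, Σpq = 5021
nΣpq − ΣpΣq = 30126 − 28518 = 1608
nΣp² − (Σp)² = 87948 − 86436 = 1512; nΣq² − (Σq)² = 11586 − 9409 = 2177
r = 1608 / √(1512 × 2177) = 1608 / 1814.2833 ≈ 0.886

0.886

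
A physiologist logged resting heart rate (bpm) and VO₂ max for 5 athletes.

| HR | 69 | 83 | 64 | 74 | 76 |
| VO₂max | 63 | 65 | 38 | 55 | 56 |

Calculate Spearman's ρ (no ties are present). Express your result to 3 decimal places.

Rank HR: 2, 5, 1, 3, 4
Rank VO₂max: 4, 5, 1, 2, 3
d = rank(HR) − rank(VO₂max): -2, 0, 0, 1, 1; Σd² = 6
ρ = 1 − 6Σd² / [n(n²−1)] = 1 − 6×6 / (5×24) = 1 − 36/120 ≈ 0.700

0.700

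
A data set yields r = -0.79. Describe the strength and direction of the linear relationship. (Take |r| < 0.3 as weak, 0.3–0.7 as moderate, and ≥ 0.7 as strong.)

strong negative

r = -0.79 < 0 so the relationship is negative.
|r| = 0.79, which falls in the strong range.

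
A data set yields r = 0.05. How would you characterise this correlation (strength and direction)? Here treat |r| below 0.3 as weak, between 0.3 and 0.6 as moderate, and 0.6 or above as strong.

r = 0.05 > 0 so the relationship is positive.
|r| = 0.05, which falls in the weak range.

weak positive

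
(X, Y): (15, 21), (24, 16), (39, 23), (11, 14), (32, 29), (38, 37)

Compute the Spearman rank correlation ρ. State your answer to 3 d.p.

Rank X: 2, 3, 6, 1, 4, 5
Rank Y: 3, 2, 4, 1, 5, 6
d = rank(X) − rank(Y): -1, 1, 2, 0, -1, -1; Σd² = 8
ρ = 1 − 6Σd² / [n(n²−1)] = 1 − 6×8 / (6×35) = 1 − 48/210 ≈ 0.771

0.771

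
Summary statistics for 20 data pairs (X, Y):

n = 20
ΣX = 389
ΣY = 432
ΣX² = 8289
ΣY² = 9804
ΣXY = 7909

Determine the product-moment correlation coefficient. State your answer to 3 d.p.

r = (nΣXY − ΣXΣY) / √[(nΣX² − (ΣX)²)(nΣY² − (ΣY)²)]
Numerator: 20×7909 − 389×432 = -9868
Denominator: √[(165780 − 151321)(196080 − 186624)] = √[14459 × 9456] = 11692.9168
r = -9868 / 11692.9168 ≈ -0.844

-0.844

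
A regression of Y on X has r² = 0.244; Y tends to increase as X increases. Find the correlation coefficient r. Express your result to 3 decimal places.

|r| = √0.244 = 0.494
The association is positive, so r = 0.494.

0.494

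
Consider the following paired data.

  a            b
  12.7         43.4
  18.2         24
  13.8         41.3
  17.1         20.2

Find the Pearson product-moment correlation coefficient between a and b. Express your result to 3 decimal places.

n = 4, Σa = 61.8, Σb = 128.9, Σa² = 975.38, Σb² = 4573.29, Σab = 1903.34
nΣab − ΣaΣb = 7613.36 − 7966.02 = -352.66
nΣa² − (Σa)² = 3901.52 − 3819.24 = 82.28; nΣb² − (Σb)² = 18293.16 − 16615.21 = 1677.95
r = -352.66 / √(82.28 × 1677.95) = -352.66 / 371.5666 ≈ -0.949

-0.949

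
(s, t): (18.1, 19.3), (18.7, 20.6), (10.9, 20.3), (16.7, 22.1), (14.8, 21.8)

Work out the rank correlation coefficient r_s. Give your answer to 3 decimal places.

-0.100

Rank s: 4, 5, 1, 3, 2
Rank t: 1, 3, 2, 5, 4
d = rank(s) − rank(t): 3, 2, -1, -2, -2; Σd² = 22
ρ = 1 − 6Σd² / [n(n²−1)] = 1 − 6×22 / (5×24) = 1 − 132/120 ≈ -0.100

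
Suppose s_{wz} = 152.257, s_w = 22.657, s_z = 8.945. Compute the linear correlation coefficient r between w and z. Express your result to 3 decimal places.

0.751

r = Cov(w,z) / (s_w · s_z) = 152.257 / (22.657 × 8.945)
  = 152.257 / 202.6669 ≈ 0.751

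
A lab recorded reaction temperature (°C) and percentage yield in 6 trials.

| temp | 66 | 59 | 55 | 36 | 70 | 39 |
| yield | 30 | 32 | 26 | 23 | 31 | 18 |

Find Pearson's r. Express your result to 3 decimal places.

n = 6, Σx = 325, Σy = 160, Σx² = 18579, Σy² = 4414, Σxy = 8998
nΣxy − ΣxΣy = 53988 − 52000 = 1988
nΣx² − (Σx)² = 111474 − 105625 = 5849; nΣy² − (Σy)² = 26484 − 25600 = 884
r = 1988 / √(5849 × 884) = 1988 / 2273.8769 ≈ 0.874

0.874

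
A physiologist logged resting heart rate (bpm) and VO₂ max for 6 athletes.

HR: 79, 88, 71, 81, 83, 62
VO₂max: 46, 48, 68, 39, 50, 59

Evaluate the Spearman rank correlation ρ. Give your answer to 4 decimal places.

-0.4857

Rank HR: 3, 6, 2, 4, 5, 1
Rank VO₂max: 2, 3, 6, 1, 4, 5
d = rank(HR) − rank(VO₂max): 1, 3, -4, 3, 1, -4; Σd² = 52
ρ = 1 − 6Σd² / [n(n²−1)] = 1 − 6×52 / (6×35) = 1 − 312/210 ≈ -0.4857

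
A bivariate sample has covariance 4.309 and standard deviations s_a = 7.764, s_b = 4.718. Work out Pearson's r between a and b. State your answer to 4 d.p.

0.1176

r = Cov(a,b) / (s_a · s_b) = 4.309 / (7.764 × 4.718)
  = 4.309 / 36.6306 ≈ 0.1176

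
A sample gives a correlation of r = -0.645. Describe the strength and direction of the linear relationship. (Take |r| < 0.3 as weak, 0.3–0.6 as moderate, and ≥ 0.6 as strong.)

strong negative

r = -0.645 < 0 so the relationship is negative.
|r| = 0.645, which falls in the strong range.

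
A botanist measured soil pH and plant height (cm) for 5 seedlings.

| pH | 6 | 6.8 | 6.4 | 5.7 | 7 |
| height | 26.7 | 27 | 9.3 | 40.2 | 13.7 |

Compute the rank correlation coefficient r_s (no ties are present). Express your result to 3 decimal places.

Rank pH: 2, 4, 3, 1, 5
Rank height: 3, 4, 1, 5, 2
d = rank(pH) − rank(height): -1, 0, 2, -4, 3; Σd² = 30
ρ = 1 − 6Σd² / [n(n²−1)] = 1 − 6×30 / (5×24) = 1 − 180/120 ≈ -0.500

-0.500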